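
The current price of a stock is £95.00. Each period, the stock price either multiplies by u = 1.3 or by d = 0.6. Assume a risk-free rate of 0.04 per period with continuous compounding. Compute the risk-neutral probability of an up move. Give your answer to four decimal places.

Risk-neutral probability p = (e^0.04 − 0.6)/(1.3 − 0.6) = 0.4408/0.7000 = 0.6297

p = 0.6297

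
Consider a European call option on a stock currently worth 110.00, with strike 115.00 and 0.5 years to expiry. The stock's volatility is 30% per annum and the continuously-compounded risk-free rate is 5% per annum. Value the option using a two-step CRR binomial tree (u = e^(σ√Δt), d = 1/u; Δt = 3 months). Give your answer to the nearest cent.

CRR parameters: u = e^(σ√Δt) = e^(0.3·√0.25) = 1.1618, d = 1/u = 0.8607
Per-period rate: rΔt = 0.05·0.25 = 0.0125, so R = e^0.0125 = 1.0126
Risk-neutral probability p = (e^0.0125 − 0.8607)/(1.1618 − 0.8607) = 0.1519/0.3011 = 0.5043
Terminal stock prices: S_uu = 148.5, S_ud = 110, S_dd = 81.49
Terminal payoffs (S − K): max(33.48, 0) = 33.48, max(-5, 0) = 0, max(-33.51, 0) = 0
Node u (S = 127.8): V_u = e^(−0.0125)·[0.5043·33.4845 + 0.4957·0.0000] = 16.6778
Node d (S = 94.68): V_d = e^(−0.0125)·[0.5043·0.0000 + 0.4957·0.0000] = 0.0000
Node 0 (S = 110): V_0 = e^(−0.0125)·[0.5043·16.6778 + 0.4957·0.0000] = 8.3068

8.31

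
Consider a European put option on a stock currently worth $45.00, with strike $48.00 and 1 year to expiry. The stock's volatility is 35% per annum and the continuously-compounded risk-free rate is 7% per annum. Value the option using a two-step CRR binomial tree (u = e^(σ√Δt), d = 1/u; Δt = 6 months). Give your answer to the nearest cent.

CRR parameters: u = e^(σ√Δt) = e^(0.35·√0.5) = 1.2808, d = 1/u = 0.7808
Per-period rate: rΔt = 0.07·0.5 = 0.035, so R = e^0.035 = 1.0356
Risk-neutral probability p = (e^0.035 − 0.7808)/(1.2808 − 0.7808) = 0.2549/0.5000 = 0.5097
Terminal stock prices: S_uu = 73.82, S_ud = 45, S_dd = 27.43
Terminal payoffs (K − S): max(-25.82, 0) = 0, max(3, 0) = 3, max(20.57, 0) = 20.57
Node u (S = 57.64): V_u = e^(−0.035)·[0.5097·0.0000 + 0.4903·3.0000] = 1.4204
Node d (S = 35.13): V_d = e^(−0.035)·[0.5097·3.0000 + 0.4903·20.5686] = 11.2149
Node 0 (S = 45): V_0 = e^(−0.035)·[0.5097·1.4204 + 0.4903·11.2149] = 6.0088

$6.01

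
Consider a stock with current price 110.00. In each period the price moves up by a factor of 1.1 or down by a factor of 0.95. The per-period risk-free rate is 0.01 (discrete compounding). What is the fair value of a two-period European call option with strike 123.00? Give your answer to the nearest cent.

1.58

Risk-neutral probability p = (1 + 0.01 − 0.95)/(1.1 − 0.95) = 0.0600/0.1500 = 0.4000
Terminal stock prices: S_uu = 133.1, S_ud = 115, S_dd = 99.27
Terminal payoffs (S − K): max(10.1, 0) = 10.1, max(-8.05, 0) = 0, max(-23.73, 0) = 0
Node u (S = 121): V_u = 1/1.01·[0.4000·10.1000 + 0.6000·0.0000] = 4.0000
Node d (S = 104.5): V_d = 1/1.01·[0.4000·0.0000 + 0.6000·0.0000] = 0.0000
Node 0 (S = 110): V_0 = 1/1.01·[0.4000·4.0000 + 0.6000·0.0000] = 1.5842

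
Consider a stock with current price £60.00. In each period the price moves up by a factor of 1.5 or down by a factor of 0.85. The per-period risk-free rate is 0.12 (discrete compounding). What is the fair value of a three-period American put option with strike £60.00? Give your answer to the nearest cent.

£4.70

Risk-neutral probability p = (1 + 0.12 − 0.85)/(1.5 − 0.85) = 0.2700/0.6500 = 0.4154
Terminal stock prices: S_uuu = 202.5, S_uud = 114.8, S_udd = 65.02, S_ddd = 36.85
Terminal payoffs (K − S): max(-142.5, 0) = 0, max(-54.75, 0) = 0, max(-5.025, 0) = 0, max(23.15, 0) = 23.15
Node uu (S = 135): continuation = 1/1.12·[0.4154·0.0000 + 0.5846·0.0000] = 0.0000; exercise value = 0.0000 ≤ continuation, so V_uu = 0.0000
Node ud (S = 76.5): continuation = 1/1.12·[0.4154·0.0000 + 0.5846·0.0000] = 0.0000; exercise value = 0.0000 ≤ continuation, so V_ud = 0.0000
Node dd (S = 43.35): continuation = 1/1.12·[0.4154·0.0000 + 0.5846·23.1525] = 12.0851; exercise value = 16.6500 > continuation, so V_dd = 16.6500 (exercise)
Node u (S = 90): continuation = 1/1.12·[0.4154·0.0000 + 0.5846·0.0000] = 0.0000; exercise value = 0.0000 ≤ continuation, so V_u = 0.0000
Node d (S = 51): continuation = 1/1.12·[0.4154·0.0000 + 0.5846·16.6500] = 8.6909; exercise value = 9.0000 > continuation, so V_d = 9.0000 (exercise)
Node 0 (S = 60): continuation = 1/1.12·[0.4154·0.0000 + 0.5846·9.0000] = 4.6978; exercise value = 0.0000 ≤ continuation, so V_0 = 4.6978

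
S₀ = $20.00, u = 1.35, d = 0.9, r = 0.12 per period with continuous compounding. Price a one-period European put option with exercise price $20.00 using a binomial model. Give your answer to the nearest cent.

Risk-neutral probability p = (e^0.12 − 0.9)/(1.35 − 0.9) = 0.2275/0.4500 = 0.5055
Terminal stock prices: S_u = 27, S_d = 18
Terminal payoffs (K − S): max(-7, 0) = 0, max(2, 0) = 2
Node 0 (S = 20): V_0 = e^(−0.12)·[0.5055·0.0000 + 0.4945·2.0000] = 0.8771

$0.88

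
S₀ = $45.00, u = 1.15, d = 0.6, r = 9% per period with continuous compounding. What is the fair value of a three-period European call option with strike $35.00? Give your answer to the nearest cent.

Risk-neutral probability p = (e^0.09 − 0.6)/(1.15 − 0.6) = 0.4942/0.5500 = 0.8985
Terminal stock prices: S_uuu = 68.44, S_uud = 35.71, S_udd = 18.63, S_ddd = 9.72
Terminal payoffs (S − K): max(33.44, 0) = 33.44, max(0.7075, 0) = 0.7075, max(-16.37, 0) = 0, max(-25.28, 0) = 0
Node uu (S = 59.51): V_uu = e^(−0.09)·[0.8985·33.4394 + 0.1015·0.7075] = 27.5249
Node ud (S = 31.05): V_ud = e^(−0.09)·[0.8985·0.7075 + 0.1015·0.0000] = 0.5810
Node dd (S = 16.2): V_dd = e^(−0.09)·[0.8985·0.0000 + 0.1015·0.0000] = 0.0000
Node u (S = 51.75): V_u = e^(−0.09)·[0.8985·27.5249 + 0.1015·0.5810] = 22.6564
Node d (S = 27): V_d = e^(−0.09)·[0.8985·0.5810 + 0.1015·0.0000] = 0.4771
Node 0 (S = 45): V_0 = e^(−0.09)·[0.8985·22.6564 + 0.1015·0.4771] = 18.6489

$18.65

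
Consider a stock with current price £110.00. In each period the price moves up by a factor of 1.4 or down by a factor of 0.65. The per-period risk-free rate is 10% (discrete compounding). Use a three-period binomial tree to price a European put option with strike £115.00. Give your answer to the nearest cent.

£14.88

Risk-neutral probability p = (1 + 0.1 − 0.65)/(1.4 − 0.65) = 0.4500/0.7500 = 0.6000
Terminal stock prices: S_uuu = 301.8, S_uud = 140.1, S_udd = 65.07, S_ddd = 30.21
Terminal payoffs (K − S): max(-186.8, 0) = 0, max(-25.14, 0) = 0, max(49.93, 0) = 49.93, max(84.79, 0) = 84.79
Node uu (S = 215.6): V_uu = 1/1.1·[0.6000·0.0000 + 0.4000·0.0000] = 0.0000
Node ud (S = 100.1): V_ud = 1/1.1·[0.6000·0.0000 + 0.4000·49.9350] = 18.1582
Node dd (S = 46.48): V_dd = 1/1.1·[0.6000·49.9350 + 0.4000·84.7912] = 58.0705
Node u (S = 154): V_u = 1/1.1·[0.6000·0.0000 + 0.4000·18.1582] = 6.6030
Node d (S = 71.5): V_d = 1/1.1·[0.6000·18.1582 + 0.4000·58.0705] = 31.0210
Node 0 (S = 110): V_0 = 1/1.1·[0.6000·6.6030 + 0.4000·31.0210] = 14.8820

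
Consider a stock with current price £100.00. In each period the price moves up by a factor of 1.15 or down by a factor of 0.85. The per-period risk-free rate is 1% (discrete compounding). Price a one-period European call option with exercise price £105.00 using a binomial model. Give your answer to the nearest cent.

£5.28

Risk-neutral probability p = (1 + 0.01 − 0.85)/(1.15 − 0.85) = 0.1600/0.3000 = 0.5333
Terminal stock prices: S_u = 115, S_d = 85
Terminal payoffs (S − K): max(10, 0) = 10, max(-20, 0) = 0
Node 0 (S = 100): V_0 = 1/1.01·[0.5333·10.0000 + 0.4667·0.0000] = 5.2805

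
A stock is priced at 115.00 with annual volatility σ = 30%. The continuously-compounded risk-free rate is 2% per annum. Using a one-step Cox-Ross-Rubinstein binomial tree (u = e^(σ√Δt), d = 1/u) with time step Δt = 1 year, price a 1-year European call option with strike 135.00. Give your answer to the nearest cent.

CRR parameters: u = e^(σ√Δt) = e^(0.3·√1) = 1.3499, d = 1/u = 0.7408
Per-period rate: rΔt = 0.02·1 = 0.02, so R = e^0.02 = 1.0202
Risk-neutral probability p = (e^0.02 − 0.7408)/(1.3499 − 0.7408) = 0.2794/0.6090 = 0.4587
Terminal stock prices: S_u = 155.2, S_d = 85.19
Terminal payoffs (S − K): max(20.23, 0) = 20.23, max(-49.81, 0) = 0
Node 0 (S = 115): V_0 = e^(−0.02)·[0.4587·20.2338 + 0.5413·0.0000] = 9.0980

9.10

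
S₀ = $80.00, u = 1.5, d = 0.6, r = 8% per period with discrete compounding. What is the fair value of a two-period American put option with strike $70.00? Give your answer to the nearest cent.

Risk-neutral probability p = (1 + 0.08 − 0.6)/(1.5 − 0.6) = 0.4800/0.9000 = 0.5333
Terminal stock prices: S_uu = 180, S_ud = 72, S_dd = 28.8
Terminal payoffs (K − S): max(-110, 0) = 0, max(-2, 0) = 0, max(41.2, 0) = 41.2
Node u (S = 120): continuation = 1/1.08·[0.5333·0.0000 + 0.4667·0.0000] = 0.0000; exercise value = 0.0000 ≤ continuation, so V_u = 0.0000
Node d (S = 48): continuation = 1/1.08·[0.5333·0.0000 + 0.4667·41.2000] = 17.8025; exercise value = 22.0000 > continuation, so V_d = 22.0000 (exercise)
Node 0 (S = 80): continuation = 1/1.08·[0.5333·0.0000 + 0.4667·22.0000] = 9.5062; exercise value = 0.0000 ≤ continuation, so V_0 = 9.5062

$9.51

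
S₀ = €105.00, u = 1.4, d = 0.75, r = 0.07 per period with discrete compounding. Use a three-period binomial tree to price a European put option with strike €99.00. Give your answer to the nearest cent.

Risk-neutral probability p = (1 + 0.07 − 0.75)/(1.4 − 0.75) = 0.3200/0.6500 = 0.4923
Terminal stock prices: S_uuu = 288.1, S_uud = 154.3, S_udd = 82.69, S_ddd = 44.3
Terminal payoffs (K − S): max(-189.1, 0) = 0, max(-55.35, 0) = 0, max(16.31, 0) = 16.31, max(54.7, 0) = 54.7
Node uu (S = 205.8): V_uu = 1/1.07·[0.4923·0.0000 + 0.5077·0.0000] = 0.0000
Node ud (S = 110.2): V_ud = 1/1.07·[0.4923·0.0000 + 0.5077·16.3125] = 7.7399
Node dd (S = 59.06): V_dd = 1/1.07·[0.4923·16.3125 + 0.5077·54.7031] = 33.4609
Node u (S = 147): V_u = 1/1.07·[0.4923·0.0000 + 0.5077·7.7399] = 3.6724
Node d (S = 78.75): V_d = 1/1.07·[0.4923·7.7399 + 0.5077·33.4609] = 19.4376
Node 0 (S = 105): V_0 = 1/1.07·[0.4923·3.6724 + 0.5077·19.4376] = 10.9124

€10.91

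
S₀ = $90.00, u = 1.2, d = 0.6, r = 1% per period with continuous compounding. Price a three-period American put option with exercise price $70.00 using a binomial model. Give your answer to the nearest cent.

$7.83

Risk-neutral probability p = (e^0.01 − 0.6)/(1.2 − 0.6) = 0.4101/0.6000 = 0.6834
Terminal stock prices: S_uuu = 155.5, S_uud = 77.76, S_udd = 38.88, S_ddd = 19.44
Terminal payoffs (K − S): max(-85.52, 0) = 0, max(-7.76, 0) = 0, max(31.12, 0) = 31.12, max(50.56, 0) = 50.56
Node uu (S = 129.6): continuation = e^(−0.01)·[0.6834·0.0000 + 0.3166·0.0000] = 0.0000; exercise value = 0.0000 ≤ continuation, so V_uu = 0.0000
Node ud (S = 64.8): continuation = e^(−0.01)·[0.6834·0.0000 + 0.3166·31.1200] = 9.7540; exercise value = 5.2000 ≤ continuation, so V_ud = 9.7540
Node dd (S = 32.4): continuation = e^(−0.01)·[0.6834·31.1200 + 0.3166·50.5600] = 36.9035; exercise value = 37.6000 > continuation, so V_dd = 37.6000 (exercise)
Node u (S = 108): continuation = e^(−0.01)·[0.6834·0.0000 + 0.3166·9.7540] = 3.0572; exercise value = 0.0000 ≤ continuation, so V_u = 3.0572
Node d (S = 54): continuation = e^(−0.01)·[0.6834·9.7540 + 0.3166·37.6000] = 18.3848; exercise value = 16.0000 ≤ continuation, so V_d = 18.3848
Node 0 (S = 90): continuation = e^(−0.01)·[0.6834·3.0572 + 0.3166·18.3848] = 7.8310; exercise value = 0.0000 ≤ continuation, so V_0 = 7.8310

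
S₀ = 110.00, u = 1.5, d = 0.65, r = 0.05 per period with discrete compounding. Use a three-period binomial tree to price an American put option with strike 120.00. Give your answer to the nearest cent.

Risk-neutral probability p = (1 + 0.05 − 0.65)/(1.5 − 0.65) = 0.4000/0.8500 = 0.4706
Terminal stock prices: S_uuu = 371.2, S_uud = 160.9, S_udd = 69.71, S_ddd = 30.21
Terminal payoffs (K − S): max(-251.2, 0) = 0, max(-40.88, 0) = 0, max(50.29, 0) = 50.29, max(89.79, 0) = 89.79
Node uu (S = 247.5): continuation = 1/1.05·[0.4706·0.0000 + 0.5294·0.0000] = 0.0000; exercise value = 0.0000 ≤ continuation, so V_uu = 0.0000
Node ud (S = 107.2): continuation = 1/1.05·[0.4706·0.0000 + 0.5294·50.2875] = 25.3550; exercise value = 12.7500 ≤ continuation, so V_ud = 25.3550
Node dd (S = 46.48): continuation = 1/1.05·[0.4706·50.2875 + 0.5294·89.7912] = 67.8107; exercise value = 73.5250 > continuation, so V_dd = 73.5250 (exercise)
Node u (S = 165): continuation = 1/1.05·[0.4706·0.0000 + 0.5294·25.3550] = 12.7841; exercise value = 0.0000 ≤ continuation, so V_u = 12.7841
Node d (S = 71.5): continuation = 1/1.05·[0.4706·25.3550 + 0.5294·73.5250] = 48.4350; exercise value = 48.5000 > continuation, so V_d = 48.5000 (exercise)
Node 0 (S = 110): continuation = 1/1.05·[0.4706·12.7841 + 0.5294·48.5000] = 30.1833; exercise value = 10.0000 ≤ continuation, so V_0 = 30.1833

30.18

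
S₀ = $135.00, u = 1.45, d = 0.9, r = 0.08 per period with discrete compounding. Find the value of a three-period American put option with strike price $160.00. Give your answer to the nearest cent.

Risk-neutral probability p = (1 + 0.08 − 0.9)/(1.45 − 0.9) = 0.1800/0.5500 = 0.3273
Terminal stock prices: S_uuu = 411.6, S_uud = 255.5, S_udd = 158.6, S_ddd = 98.42
Terminal payoffs (K − S): max(-251.6, 0) = 0, max(-95.45, 0) = 0, max(1.442, 0) = 1.442, max(61.58, 0) = 61.58
Node uu (S = 283.8): continuation = 1/1.08·[0.3273·0.0000 + 0.6727·0.0000] = 0.0000; exercise value = 0.0000 ≤ continuation, so V_uu = 0.0000
Node ud (S = 176.2): continuation = 1/1.08·[0.3273·0.0000 + 0.6727·1.4425] = 0.8985; exercise value = 0.0000 ≤ continuation, so V_ud = 0.8985
Node dd (S = 109.4): continuation = 1/1.08·[0.3273·1.4425 + 0.6727·61.5850] = 38.7981; exercise value = 50.6500 > continuation, so V_dd = 50.6500 (exercise)
Node u (S = 195.8): continuation = 1/1.08·[0.3273·0.0000 + 0.6727·0.8985] = 0.5597; exercise value = 0.0000 ≤ continuation, so V_u = 0.5597
Node d (S = 121.5): continuation = 1/1.08·[0.3273·0.8985 + 0.6727·50.6500] = 31.8219; exercise value = 38.5000 > continuation, so V_d = 38.5000 (exercise)
Node 0 (S = 135): continuation = 1/1.08·[0.3273·0.5597 + 0.6727·38.5000] = 24.1511; exercise value = 25.0000 > continuation, so V_0 = 25.0000 (exercise)

$25.00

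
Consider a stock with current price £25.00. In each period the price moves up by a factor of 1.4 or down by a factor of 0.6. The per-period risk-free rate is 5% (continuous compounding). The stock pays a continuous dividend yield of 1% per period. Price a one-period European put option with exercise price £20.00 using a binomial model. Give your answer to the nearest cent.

Per-period risk-free factor R = e^0.05 = 1.0513; dividend-adjusted growth = e^(0.05−0.01) = 1.0408.
Risk-neutral probability p = (1.0408 − 0.6)/(1.4 − 0.6) = 0.4408/0.8000 = 0.5510
Terminal stock prices: S_u = 35, S_d = 15
Terminal payoffs (K − S): max(-15, 0) = 0, max(5, 0) = 5
Node 0 (S = 25): V_0 = e^(−0.05)·[0.5510·0.0000 + 0.4490·5.0000] = 2.1354

£2.14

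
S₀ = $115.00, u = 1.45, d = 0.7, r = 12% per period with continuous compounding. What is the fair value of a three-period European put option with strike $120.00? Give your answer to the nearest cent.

$12.92

Risk-neutral probability p = (e^0.12 − 0.7)/(1.45 − 0.7) = 0.4275/0.7500 = 0.5700
Terminal stock prices: S_uuu = 350.6, S_uud = 169.3, S_udd = 81.71, S_ddd = 39.44
Terminal payoffs (K − S): max(-230.6, 0) = 0, max(-49.25, 0) = 0, max(38.29, 0) = 38.29, max(80.56, 0) = 80.56
Node uu (S = 241.8): V_uu = e^(−0.12)·[0.5700·0.0000 + 0.4300·0.0000] = 0.0000
Node ud (S = 116.7): V_ud = e^(−0.12)·[0.5700·0.0000 + 0.4300·38.2925] = 14.6040
Node dd (S = 56.35): V_dd = e^(−0.12)·[0.5700·38.2925 + 0.4300·80.5550] = 50.0805
Node u (S = 166.8): V_u = e^(−0.12)·[0.5700·0.0000 + 0.4300·14.6040] = 5.5697
Node d (S = 80.5): V_d = e^(−0.12)·[0.5700·14.6040 + 0.4300·50.0805] = 26.4826
Node 0 (S = 115): V_0 = e^(−0.12)·[0.5700·5.5697 + 0.4300·26.4826] = 12.9156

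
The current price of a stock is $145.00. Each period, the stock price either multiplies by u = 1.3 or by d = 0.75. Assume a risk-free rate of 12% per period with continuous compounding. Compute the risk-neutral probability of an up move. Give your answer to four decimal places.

Risk-neutral probability p = (e^0.12 − 0.75)/(1.3 − 0.75) = 0.3775/0.5500 = 0.6864

p = 0.6864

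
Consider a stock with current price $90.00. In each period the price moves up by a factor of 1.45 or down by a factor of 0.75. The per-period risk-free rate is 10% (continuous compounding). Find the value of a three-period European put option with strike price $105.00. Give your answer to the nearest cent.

Risk-neutral probability p = (e^0.1 − 0.75)/(1.45 − 0.75) = 0.3552/0.7000 = 0.5074
Terminal stock prices: S_uuu = 274.4, S_uud = 141.9, S_udd = 73.41, S_ddd = 37.97
Terminal payoffs (K − S): max(-169.4, 0) = 0, max(-36.92, 0) = 0, max(31.59, 0) = 31.59, max(67.03, 0) = 67.03
Node uu (S = 189.2): V_uu = e^(−0.1)·[0.5074·0.0000 + 0.4926·0.0000] = 0.0000
Node ud (S = 97.88): V_ud = e^(−0.1)·[0.5074·0.0000 + 0.4926·31.5938] = 14.0824
Node dd (S = 50.62): V_dd = e^(−0.1)·[0.5074·31.5938 + 0.4926·67.0312] = 44.3829
Node u (S = 130.5): V_u = e^(−0.1)·[0.5074·0.0000 + 0.4926·14.0824] = 6.2770
Node d (S = 67.5): V_d = e^(−0.1)·[0.5074·14.0824 + 0.4926·44.3829] = 26.2483
Node 0 (S = 90): V_0 = e^(−0.1)·[0.5074·6.2770 + 0.4926·26.2483] = 14.5816

$14.58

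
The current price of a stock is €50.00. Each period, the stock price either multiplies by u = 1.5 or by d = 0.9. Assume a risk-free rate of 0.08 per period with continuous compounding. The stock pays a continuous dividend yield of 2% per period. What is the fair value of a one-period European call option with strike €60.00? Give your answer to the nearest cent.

Per-period risk-free factor R = e^0.08 = 1.0833; dividend-adjusted growth = e^(0.08−0.02) = 1.0618.
Risk-neutral probability p = (1.0618 − 0.9)/(1.5 − 0.9) = 0.1618/0.6000 = 0.2697
Terminal stock prices: S_u = 75, S_d = 45
Terminal payoffs (S − K): max(15, 0) = 15, max(-15, 0) = 0
Node 0 (S = 50): V_0 = e^(−0.08)·[0.2697·15.0000 + 0.7303·0.0000] = 3.7348

€3.73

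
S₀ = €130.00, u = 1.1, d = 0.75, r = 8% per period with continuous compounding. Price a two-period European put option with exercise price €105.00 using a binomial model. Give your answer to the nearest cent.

€0.06

Risk-neutral probability p = (e^0.08 − 0.75)/(1.1 − 0.75) = 0.3333/0.3500 = 0.9522
Terminal stock prices: S_uu = 157.3, S_ud = 107.2, S_dd = 73.12
Terminal payoffs (K − S): max(-52.3, 0) = 0, max(-2.25, 0) = 0, max(31.88, 0) = 31.88
Node u (S = 143): V_u = e^(−0.08)·[0.9522·0.0000 + 0.0478·0.0000] = 0.0000
Node d (S = 97.5): V_d = e^(−0.08)·[0.9522·0.0000 + 0.0478·31.8750] = 1.4050
Node 0 (S = 130): V_0 = e^(−0.08)·[0.9522·0.0000 + 0.0478·1.4050] = 0.0619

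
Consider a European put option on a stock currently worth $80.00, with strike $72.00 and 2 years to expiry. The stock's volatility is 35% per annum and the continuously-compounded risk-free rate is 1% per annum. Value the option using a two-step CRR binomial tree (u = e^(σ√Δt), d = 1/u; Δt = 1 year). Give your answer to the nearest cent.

CRR parameters: u = e^(σ√Δt) = e^(0.35·√1) = 1.4191, d = 1/u = 0.7047
Per-period rate: rΔt = 0.01·1 = 0.01, so R = e^0.01 = 1.0101
Risk-neutral probability p = (e^0.01 − 0.7047)/(1.4191 − 0.7047) = 0.3054/0.7144 = 0.4275
Terminal stock prices: S_uu = 161.1, S_ud = 80, S_dd = 39.73
Terminal payoffs (K − S): max(-89.1, 0) = 0, max(-8, 0) = 0, max(32.27, 0) = 32.27
Node u (S = 113.5): V_u = e^(−0.01)·[0.4275·0.0000 + 0.5725·0.0000] = 0.0000
Node d (S = 56.38): V_d = e^(−0.01)·[0.4275·0.0000 + 0.5725·32.2732] = 18.2941
Node 0 (S = 80): V_0 = e^(−0.01)·[0.4275·0.0000 + 0.5725·18.2941] = 10.3701

$10.37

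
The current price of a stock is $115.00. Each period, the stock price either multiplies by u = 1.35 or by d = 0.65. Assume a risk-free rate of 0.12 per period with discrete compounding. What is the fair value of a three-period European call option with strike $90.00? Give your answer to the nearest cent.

Risk-neutral probability p = (1 + 0.12 − 0.65)/(1.35 − 0.65) = 0.4700/0.7000 = 0.6714
Terminal stock prices: S_uuu = 282.9, S_uud = 136.2, S_udd = 65.59, S_ddd = 31.58
Terminal payoffs (S − K): max(192.9, 0) = 192.9, max(46.23, 0) = 46.23, max(-24.41, 0) = 0, max(-58.42, 0) = 0
Node uu (S = 209.6): V_uu = 1/1.12·[0.6714·192.9431 + 0.3286·46.2319] = 129.2304
Node ud (S = 100.9): V_ud = 1/1.12·[0.6714·46.2319 + 0.3286·0.0000] = 27.7155
Node dd (S = 48.59): V_dd = 1/1.12·[0.6714·0.0000 + 0.3286·0.0000] = 0.0000
Node u (S = 155.2): V_u = 1/1.12·[0.6714·129.2304 + 0.3286·27.7155] = 85.6031
Node d (S = 74.75): V_d = 1/1.12·[0.6714·27.7155 + 0.3286·0.0000] = 16.6152
Node 0 (S = 115): V_0 = 1/1.12·[0.6714·85.6031 + 0.3286·16.6152] = 56.1925

$56.19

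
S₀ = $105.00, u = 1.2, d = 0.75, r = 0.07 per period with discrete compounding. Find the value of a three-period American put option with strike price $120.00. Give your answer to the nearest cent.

$16.50

Risk-neutral probability p = (1 + 0.07 − 0.75)/(1.2 − 0.75) = 0.3200/0.4500 = 0.7111
Terminal stock prices: S_uuu = 181.4, S_uud = 113.4, S_udd = 70.88, S_ddd = 44.3
Terminal payoffs (K − S): max(-61.44, 0) = 0, max(6.6, 0) = 6.6, max(49.12, 0) = 49.12, max(75.7, 0) = 75.7
Node uu (S = 151.2): continuation = 1/1.07·[0.7111·0.0000 + 0.2889·6.6000] = 1.7819; exercise value = 0.0000 ≤ continuation, so V_uu = 1.7819
Node ud (S = 94.5): continuation = 1/1.07·[0.7111·6.6000 + 0.2889·49.1250] = 17.6495; exercise value = 25.5000 > continuation, so V_ud = 25.5000 (exercise)
Node dd (S = 59.06): continuation = 1/1.07·[0.7111·49.1250 + 0.2889·75.7031] = 53.0870; exercise value = 60.9375 > continuation, so V_dd = 60.9375 (exercise)
Node u (S = 126): continuation = 1/1.07·[0.7111·1.7819 + 0.2889·25.5000] = 8.0690; exercise value = 0.0000 ≤ continuation, so V_u = 8.0690
Node d (S = 78.75): continuation = 1/1.07·[0.7111·25.5000 + 0.2889·60.9375] = 33.3995; exercise value = 41.2500 > continuation, so V_d = 41.2500 (exercise)
Node 0 (S = 105): continuation = 1/1.07·[0.7111·8.0690 + 0.2889·41.2500] = 16.4996; exercise value = 15.0000 ≤ continuation, so V_0 = 16.4996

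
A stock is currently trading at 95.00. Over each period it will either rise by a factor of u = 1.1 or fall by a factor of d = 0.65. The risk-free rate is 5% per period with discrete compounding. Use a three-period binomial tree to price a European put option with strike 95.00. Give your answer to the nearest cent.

6.14

Risk-neutral probability p = (1 + 0.05 − 0.65)/(1.1 − 0.65) = 0.4000/0.4500 = 0.8889
Terminal stock prices: S_uuu = 126.4, S_uud = 74.72, S_udd = 44.15, S_ddd = 26.09
Terminal payoffs (K − S): max(-31.45, 0) = 0, max(20.28, 0) = 20.28, max(50.85, 0) = 50.85, max(68.91, 0) = 68.91
Node uu (S = 115): V_uu = 1/1.05·[0.8889·0.0000 + 0.1111·20.2825] = 2.1463
Node ud (S = 67.93): V_ud = 1/1.05·[0.8889·20.2825 + 0.1111·50.8487] = 22.5512
Node dd (S = 40.14): V_dd = 1/1.05·[0.8889·50.8487 + 0.1111·68.9106] = 50.3387
Node u (S = 104.5): V_u = 1/1.05·[0.8889·2.1463 + 0.1111·22.5512] = 4.2033
Node d (S = 61.75): V_d = 1/1.05·[0.8889·22.5512 + 0.1111·50.3387] = 24.4178
Node 0 (S = 95): V_0 = 1/1.05·[0.8889·4.2033 + 0.1111·24.4178] = 6.1423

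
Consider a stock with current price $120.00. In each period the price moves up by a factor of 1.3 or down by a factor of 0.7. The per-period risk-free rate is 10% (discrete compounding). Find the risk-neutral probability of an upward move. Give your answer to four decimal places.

p = 0.6667

Risk-neutral probability p = (1 + 0.1 − 0.7)/(1.3 − 0.7) = 0.4000/0.6000 = 0.6667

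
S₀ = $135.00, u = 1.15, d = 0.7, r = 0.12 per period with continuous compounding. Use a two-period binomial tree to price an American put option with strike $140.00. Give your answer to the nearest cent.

$5.00

Risk-neutral probability p = (e^0.12 − 0.7)/(1.15 − 0.7) = 0.4275/0.4500 = 0.9500
Terminal stock prices: S_uu = 178.5, S_ud = 108.7, S_dd = 66.15
Terminal payoffs (K − S): max(-38.54, 0) = 0, max(31.33, 0) = 31.33, max(73.85, 0) = 73.85
Node u (S = 155.2): continuation = e^(−0.12)·[0.9500·0.0000 + 0.0500·31.3250] = 1.3893; exercise value = 0.0000 ≤ continuation, so V_u = 1.3893
Node d (S = 94.5): continuation = e^(−0.12)·[0.9500·31.3250 + 0.0500·73.8500] = 29.6689; exercise value = 45.5000 > continuation, so V_d = 45.5000 (exercise)
Node 0 (S = 135): continuation = e^(−0.12)·[0.9500·1.3893 + 0.0500·45.5000] = 3.1886; exercise value = 5.0000 > continuation, so V_0 = 5.0000 (exercise)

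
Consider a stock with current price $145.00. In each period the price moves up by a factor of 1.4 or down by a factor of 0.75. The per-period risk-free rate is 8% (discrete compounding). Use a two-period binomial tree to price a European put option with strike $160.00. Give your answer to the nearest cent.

Risk-neutral probability p = (1 + 0.08 − 0.75)/(1.4 − 0.75) = 0.3300/0.6500 = 0.5077
Terminal stock prices: S_uu = 284.2, S_ud = 152.2, S_dd = 81.56
Terminal payoffs (K − S): max(-124.2, 0) = 0, max(7.75, 0) = 7.75, max(78.44, 0) = 78.44
Node u (S = 203): V_u = 1/1.08·[0.5077·0.0000 + 0.4923·7.7500] = 3.5328
Node d (S = 108.8): V_d = 1/1.08·[0.5077·7.7500 + 0.4923·78.4375] = 39.3981
Node 0 (S = 145): V_0 = 1/1.08·[0.5077·3.5328 + 0.4923·39.3981] = 19.6200

$19.62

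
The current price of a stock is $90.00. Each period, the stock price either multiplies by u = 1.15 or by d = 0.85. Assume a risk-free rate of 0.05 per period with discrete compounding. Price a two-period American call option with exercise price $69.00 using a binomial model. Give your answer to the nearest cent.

Risk-neutral probability p = (1 + 0.05 − 0.85)/(1.15 − 0.85) = 0.2000/0.3000 = 0.6667
Terminal stock prices: S_uu = 119, S_ud = 87.97, S_dd = 65.02
Terminal payoffs (S − K): max(50.02, 0) = 50.02, max(18.97, 0) = 18.97, max(-3.975, 0) = 0
Node u (S = 103.5): continuation = 1/1.05·[0.6667·50.0250 + 0.3333·18.9750] = 37.7857; exercise value = 34.5000 ≤ continuation, so V_u = 37.7857
Node d (S = 76.5): continuation = 1/1.05·[0.6667·18.9750 + 0.3333·0.0000] = 12.0476; exercise value = 7.5000 ≤ continuation, so V_d = 12.0476
Node 0 (S = 90): continuation = 1/1.05·[0.6667·37.7857 + 0.3333·12.0476] = 27.8156; exercise value = 21.0000 ≤ continuation, so V_0 = 27.8156

$27.82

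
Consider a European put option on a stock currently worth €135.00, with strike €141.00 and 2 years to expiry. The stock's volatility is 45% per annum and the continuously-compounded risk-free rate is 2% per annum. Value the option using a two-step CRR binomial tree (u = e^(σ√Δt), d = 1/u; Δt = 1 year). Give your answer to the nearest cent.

CRR parameters: u = e^(σ√Δt) = e^(0.45·√1) = 1.5683, d = 1/u = 0.6376
Per-period rate: rΔt = 0.02·1 = 0.02, so R = e^0.02 = 1.0202
Risk-neutral probability p = (e^0.02 − 0.6376)/(1.5683 − 0.6376) = 0.3826/0.9307 = 0.4111
Terminal stock prices: S_uu = 332, S_ud = 135, S_dd = 54.89
Terminal payoffs (K − S): max(-191, 0) = 0, max(6, 0) = 6, max(86.11, 0) = 86.11
Node u (S = 211.7): V_u = e^(−0.02)·[0.4111·0.0000 + 0.5889·6.0000] = 3.4636
Node d (S = 86.08): V_d = e^(−0.02)·[0.4111·6.0000 + 0.5889·86.1131] = 52.1282
Node 0 (S = 135): V_0 = e^(−0.02)·[0.4111·3.4636 + 0.5889·52.1282] = 31.4877

€31.49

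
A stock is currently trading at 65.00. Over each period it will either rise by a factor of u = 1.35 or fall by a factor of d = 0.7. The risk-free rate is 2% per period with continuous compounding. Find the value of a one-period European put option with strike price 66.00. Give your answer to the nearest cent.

10.20

Risk-neutral probability p = (e^0.02 − 0.7)/(1.35 − 0.7) = 0.3202/0.6500 = 0.4926
Terminal stock prices: S_u = 87.75, S_d = 45.5
Terminal payoffs (K − S): max(-21.75, 0) = 0, max(20.5, 0) = 20.5
Node 0 (S = 65): V_0 = e^(−0.02)·[0.4926·0.0000 + 0.5074·20.5000] = 10.1954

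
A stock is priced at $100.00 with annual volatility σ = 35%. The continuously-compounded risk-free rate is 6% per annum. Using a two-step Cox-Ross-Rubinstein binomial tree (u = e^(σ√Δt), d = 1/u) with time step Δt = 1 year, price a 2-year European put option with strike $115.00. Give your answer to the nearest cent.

CRR parameters: u = e^(σ√Δt) = e^(0.35·√1) = 1.4191, d = 1/u = 0.7047
Per-period rate: rΔt = 0.06·1 = 0.06, so R = e^0.06 = 1.0618
Risk-neutral probability p = (e^0.06 − 0.7047)/(1.4191 − 0.7047) = 0.3571/0.7144 = 0.4999
Terminal stock prices: S_uu = 201.4, S_ud = 100, S_dd = 49.66
Terminal payoffs (K − S): max(-86.38, 0) = 0, max(15, 0) = 15, max(65.34, 0) = 65.34
Node u (S = 141.9): V_u = e^(−0.06)·[0.4999·0.0000 + 0.5001·15.0000] = 7.0641
Node d (S = 70.47): V_d = e^(−0.06)·[0.4999·15.0000 + 0.5001·65.3415] = 37.8341
Node 0 (S = 100): V_0 = e^(−0.06)·[0.4999·7.0641 + 0.5001·37.8341] = 21.1434

$21.14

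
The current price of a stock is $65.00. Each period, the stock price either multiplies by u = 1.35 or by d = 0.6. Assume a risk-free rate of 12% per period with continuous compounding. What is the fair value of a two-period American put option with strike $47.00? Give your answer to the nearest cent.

Risk-neutral probability p = (e^0.12 − 0.6)/(1.35 − 0.6) = 0.5275/0.7500 = 0.7033
Terminal stock prices: S_uu = 118.5, S_ud = 52.65, S_dd = 23.4
Terminal payoffs (K − S): max(-71.46, 0) = 0, max(-5.65, 0) = 0, max(23.6, 0) = 23.6
Node u (S = 87.75): continuation = e^(−0.12)·[0.7033·0.0000 + 0.2967·0.0000] = 0.0000; exercise value = 0.0000 ≤ continuation, so V_u = 0.0000
Node d (S = 39): continuation = e^(−0.12)·[0.7033·0.0000 + 0.2967·23.6000] = 6.2097; exercise value = 8.0000 > continuation, so V_d = 8.0000 (exercise)
Node 0 (S = 65): continuation = e^(−0.12)·[0.7033·0.0000 + 0.2967·8.0000] = 2.1050; exercise value = 0.0000 ≤ continuation, so V_0 = 2.1050

$2.10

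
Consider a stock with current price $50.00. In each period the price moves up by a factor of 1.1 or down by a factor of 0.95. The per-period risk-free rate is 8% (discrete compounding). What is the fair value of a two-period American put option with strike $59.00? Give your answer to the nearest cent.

Risk-neutral probability p = (1 + 0.08 − 0.95)/(1.1 − 0.95) = 0.1300/0.1500 = 0.8667
Terminal stock prices: S_uu = 60.5, S_ud = 52.25, S_dd = 45.12
Terminal payoffs (K − S): max(-1.5, 0) = 0, max(6.75, 0) = 6.75, max(13.88, 0) = 13.88
Node u (S = 55): continuation = 1/1.08·[0.8667·0.0000 + 0.1333·6.7500] = 0.8333; exercise value = 4.0000 > continuation, so V_u = 4.0000 (exercise)
Node d (S = 47.5): continuation = 1/1.08·[0.8667·6.7500 + 0.1333·13.8750] = 7.1296; exercise value = 11.5000 > continuation, so V_d = 11.5000 (exercise)
Node 0 (S = 50): continuation = 1/1.08·[0.8667·4.0000 + 0.1333·11.5000] = 4.6296; exercise value = 9.0000 > continuation, so V_0 = 9.0000 (exercise)

$9.00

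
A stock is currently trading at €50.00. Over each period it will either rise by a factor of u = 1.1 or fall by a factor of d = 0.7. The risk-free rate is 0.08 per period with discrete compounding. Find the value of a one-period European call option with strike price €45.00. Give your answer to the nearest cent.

€8.80

Risk-neutral probability p = (1 + 0.08 − 0.7)/(1.1 − 0.7) = 0.3800/0.4000 = 0.9500
Terminal stock prices: S_u = 55, S_d = 35
Terminal payoffs (S − K): max(10, 0) = 10, max(-10, 0) = 0
Node 0 (S = 50): V_0 = 1/1.08·[0.9500·10.0000 + 0.0500·0.0000] = 8.7963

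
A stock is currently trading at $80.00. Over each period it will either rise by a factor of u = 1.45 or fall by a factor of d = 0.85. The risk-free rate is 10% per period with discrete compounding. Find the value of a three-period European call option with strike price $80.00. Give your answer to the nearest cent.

$24.50

Risk-neutral probability p = (1 + 0.1 − 0.85)/(1.45 − 0.85) = 0.2500/0.6000 = 0.4167
Terminal stock prices: S_uuu = 243.9, S_uud = 143, S_udd = 83.81, S_ddd = 49.13
Terminal payoffs (S − K): max(163.9, 0) = 163.9, max(62.97, 0) = 62.97, max(3.81, 0) = 3.81, max(-30.87, 0) = 0
Node uu (S = 168.2): V_uu = 1/1.1·[0.4167·163.8900 + 0.5833·62.9700] = 95.4727
Node ud (S = 98.6): V_ud = 1/1.1·[0.4167·62.9700 + 0.5833·3.8100] = 25.8727
Node dd (S = 57.8): V_dd = 1/1.1·[0.4167·3.8100 + 0.5833·0.0000] = 1.4432
Node u (S = 116): V_u = 1/1.1·[0.4167·95.4727 + 0.5833·25.8727] = 49.8843
Node d (S = 68): V_d = 1/1.1·[0.4167·25.8727 + 0.5833·1.4432] = 10.5656
Node 0 (S = 80): V_0 = 1/1.1·[0.4167·49.8843 + 0.5833·10.5656] = 24.4985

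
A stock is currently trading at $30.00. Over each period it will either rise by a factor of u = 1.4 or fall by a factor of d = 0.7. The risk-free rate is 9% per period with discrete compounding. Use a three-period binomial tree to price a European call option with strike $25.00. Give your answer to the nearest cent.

$12.80

Risk-neutral probability p = (1 + 0.09 − 0.7)/(1.4 − 0.7) = 0.3900/0.7000 = 0.5571
Terminal stock prices: S_uuu = 82.32, S_uud = 41.16, S_udd = 20.58, S_ddd = 10.29
Terminal payoffs (S − K): max(57.32, 0) = 57.32, max(16.16, 0) = 16.16, max(-4.42, 0) = 0, max(-14.71, 0) = 0
Node uu (S = 58.8): V_uu = 1/1.09·[0.5571·57.3200 + 0.4429·16.1600] = 35.8642
Node ud (S = 29.4): V_ud = 1/1.09·[0.5571·16.1600 + 0.4429·0.0000] = 8.2600
Node dd (S = 14.7): V_dd = 1/1.09·[0.5571·0.0000 + 0.4429·0.0000] = 0.0000
Node u (S = 42): V_u = 1/1.09·[0.5571·35.8642 + 0.4429·8.2600] = 21.6876
Node d (S = 21): V_d = 1/1.09·[0.5571·8.2600 + 0.4429·0.0000] = 4.2220
Node 0 (S = 30): V_0 = 1/1.09·[0.5571·21.6876 + 0.4429·4.2220] = 12.8008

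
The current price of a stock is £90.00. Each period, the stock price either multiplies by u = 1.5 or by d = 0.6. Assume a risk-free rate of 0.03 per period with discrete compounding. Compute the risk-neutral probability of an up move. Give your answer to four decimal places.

Risk-neutral probability p = (1 + 0.03 − 0.6)/(1.5 − 0.6) = 0.4300/0.9000 = 0.4778

p = 0.4778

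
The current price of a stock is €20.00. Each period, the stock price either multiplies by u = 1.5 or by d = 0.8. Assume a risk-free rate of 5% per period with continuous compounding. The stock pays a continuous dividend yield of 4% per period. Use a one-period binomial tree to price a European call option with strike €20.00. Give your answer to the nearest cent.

€2.85

Per-period risk-free factor R = e^0.05 = 1.0513; dividend-adjusted growth = e^(0.05−0.04) = 1.0101.
Risk-neutral probability p = (1.0101 − 0.8)/(1.5 − 0.8) = 0.2101/0.7000 = 0.3001
Terminal stock prices: S_u = 30, S_d = 16
Terminal payoffs (S − K): max(10, 0) = 10, max(-4, 0) = 0
Node 0 (S = 20): V_0 = e^(−0.05)·[0.3001·10.0000 + 0.6999·0.0000] = 2.8544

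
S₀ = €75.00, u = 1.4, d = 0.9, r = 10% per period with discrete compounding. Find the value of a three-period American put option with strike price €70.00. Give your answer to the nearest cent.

Risk-neutral probability p = (1 + 0.1 − 0.9)/(1.4 − 0.9) = 0.2000/0.5000 = 0.4000
Terminal stock prices: S_uuu = 205.8, S_uud = 132.3, S_udd = 85.05, S_ddd = 54.68
Terminal payoffs (K − S): max(-135.8, 0) = 0, max(-62.3, 0) = 0, max(-15.05, 0) = 0, max(15.32, 0) = 15.32
Node uu (S = 147): continuation = 1/1.1·[0.4000·0.0000 + 0.6000·0.0000] = 0.0000; exercise value = 0.0000 ≤ continuation, so V_uu = 0.0000
Node ud (S = 94.5): continuation = 1/1.1·[0.4000·0.0000 + 0.6000·0.0000] = 0.0000; exercise value = 0.0000 ≤ continuation, so V_ud = 0.0000
Node dd (S = 60.75): continuation = 1/1.1·[0.4000·0.0000 + 0.6000·15.3250] = 8.3591; exercise value = 9.2500 > continuation, so V_dd = 9.2500 (exercise)
Node u (S = 105): continuation = 1/1.1·[0.4000·0.0000 + 0.6000·0.0000] = 0.0000; exercise value = 0.0000 ≤ continuation, so V_u = 0.0000
Node d (S = 67.5): continuation = 1/1.1·[0.4000·0.0000 + 0.6000·9.2500] = 5.0455; exercise value = 2.5000 ≤ continuation, so V_d = 5.0455
Node 0 (S = 75): continuation = 1/1.1·[0.4000·0.0000 + 0.6000·5.0455] = 2.7521; exercise value = 0.0000 ≤ continuation, so V_0 = 2.7521

€2.75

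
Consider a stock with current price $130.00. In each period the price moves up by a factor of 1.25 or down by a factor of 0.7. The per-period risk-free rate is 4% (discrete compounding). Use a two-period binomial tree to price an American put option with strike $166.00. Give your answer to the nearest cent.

Risk-neutral probability p = (1 + 0.04 − 0.7)/(1.25 − 0.7) = 0.3400/0.5500 = 0.6182
Terminal stock prices: S_uu = 203.1, S_ud = 113.7, S_dd = 63.7
Terminal payoffs (K − S): max(-37.12, 0) = 0, max(52.25, 0) = 52.25, max(102.3, 0) = 102.3
Node u (S = 162.5): continuation = 1/1.04·[0.6182·0.0000 + 0.3818·52.2500] = 19.1827; exercise value = 3.5000 ≤ continuation, so V_u = 19.1827
Node d (S = 91): continuation = 1/1.04·[0.6182·52.2500 + 0.3818·102.3000] = 68.6154; exercise value = 75.0000 > continuation, so V_d = 75.0000 (exercise)
Node 0 (S = 130): continuation = 1/1.04·[0.6182·19.1827 + 0.3818·75.0000] = 38.9373; exercise value = 36.0000 ≤ continuation, so V_0 = 38.9373

$38.94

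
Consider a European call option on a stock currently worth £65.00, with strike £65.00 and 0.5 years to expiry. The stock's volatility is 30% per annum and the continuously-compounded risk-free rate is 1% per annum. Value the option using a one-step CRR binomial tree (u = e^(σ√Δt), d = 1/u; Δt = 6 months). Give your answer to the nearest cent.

£7.01

CRR parameters: u = e^(σ√Δt) = e^(0.3·√0.5) = 1.2363, d = 1/u = 0.8089
Per-period rate: rΔt = 0.01·0.5 = 0.005, so R = e^0.005 = 1.0050
Risk-neutral probability p = (e^0.005 − 0.8089)/(1.2363 − 0.8089) = 0.1962/0.4275 = 0.4589
Terminal stock prices: S_u = 80.36, S_d = 52.58
Terminal payoffs (S − K): max(15.36, 0) = 15.36, max(-12.42, 0) = 0
Node 0 (S = 65): V_0 = e^(−0.005)·[0.4589·15.3602 + 0.5411·0.0000] = 7.0135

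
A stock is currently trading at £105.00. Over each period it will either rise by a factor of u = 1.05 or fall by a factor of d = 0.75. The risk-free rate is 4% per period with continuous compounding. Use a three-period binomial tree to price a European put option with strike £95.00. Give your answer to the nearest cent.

£0.71

Risk-neutral probability p = (e^0.04 − 0.75)/(1.05 − 0.75) = 0.2908/0.3000 = 0.9694
Terminal stock prices: S_uuu = 121.6, S_uud = 86.82, S_udd = 62.02, S_ddd = 44.3
Terminal payoffs (K − S): max(-26.55, 0) = 0, max(8.178, 0) = 8.178, max(32.98, 0) = 32.98, max(50.7, 0) = 50.7
Node uu (S = 115.8): V_uu = e^(−0.04)·[0.9694·0.0000 + 0.0306·8.1781] = 0.2407
Node ud (S = 82.69): V_ud = e^(−0.04)·[0.9694·8.1781 + 0.0306·32.9844] = 8.5875
Node dd (S = 59.06): V_dd = e^(−0.04)·[0.9694·32.9844 + 0.0306·50.7031] = 32.2125
Node u (S = 110.2): V_u = e^(−0.04)·[0.9694·0.2407 + 0.0306·8.5875] = 0.4769
Node d (S = 78.75): V_d = e^(−0.04)·[0.9694·8.5875 + 0.0306·32.2125] = 8.9461
Node 0 (S = 105): V_0 = e^(−0.04)·[0.9694·0.4769 + 0.0306·8.9461] = 0.7074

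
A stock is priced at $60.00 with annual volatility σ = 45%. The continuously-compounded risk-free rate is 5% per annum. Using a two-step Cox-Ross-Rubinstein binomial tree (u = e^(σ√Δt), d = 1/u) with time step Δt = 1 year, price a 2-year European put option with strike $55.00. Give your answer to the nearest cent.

CRR parameters: u = e^(σ√Δt) = e^(0.45·√1) = 1.5683, d = 1/u = 0.6376
Per-period rate: rΔt = 0.05·1 = 0.05, so R = e^0.05 = 1.0513
Risk-neutral probability p = (e^0.05 − 0.6376)/(1.5683 − 0.6376) = 0.4136/0.9307 = 0.4445
Terminal stock prices: S_uu = 147.6, S_ud = 60, S_dd = 24.39
Terminal payoffs (K − S): max(-92.58, 0) = 0, max(-5, 0) = 0, max(30.61, 0) = 30.61
Node u (S = 94.1): V_u = e^(−0.05)·[0.4445·0.0000 + 0.5555·0.0000] = 0.0000
Node d (S = 38.26): V_d = e^(−0.05)·[0.4445·0.0000 + 0.5555·30.6058] = 16.1738
Node 0 (S = 60): V_0 = e^(−0.05)·[0.4445·0.0000 + 0.5555·16.1738] = 8.5471

$8.55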